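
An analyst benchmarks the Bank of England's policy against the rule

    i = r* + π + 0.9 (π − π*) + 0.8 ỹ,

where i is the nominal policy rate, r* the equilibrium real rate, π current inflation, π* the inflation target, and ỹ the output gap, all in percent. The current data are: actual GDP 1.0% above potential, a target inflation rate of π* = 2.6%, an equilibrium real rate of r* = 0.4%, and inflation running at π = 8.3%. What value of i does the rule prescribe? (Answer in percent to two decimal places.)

14.63%

Output 1.0% above potential → ỹ = 1.0.
i = 0.4 + 8.3 + 0.9 × (8.3 − 2.6) + 0.8 × 1.0
   = 0.4 + 8.3 + 5.13 + 0.8 = 14.63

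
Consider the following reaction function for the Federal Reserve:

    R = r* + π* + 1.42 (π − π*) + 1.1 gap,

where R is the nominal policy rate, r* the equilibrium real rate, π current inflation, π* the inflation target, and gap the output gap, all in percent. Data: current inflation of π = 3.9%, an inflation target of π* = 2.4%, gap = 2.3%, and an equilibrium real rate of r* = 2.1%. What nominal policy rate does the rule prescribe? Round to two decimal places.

9.16%

R = 2.1 + 2.4 + 1.42 × (3.9 − 2.4) + 1.1 × 2.3
   = 2.1 + 2.4 + 2.13 + 2.53 = 9.16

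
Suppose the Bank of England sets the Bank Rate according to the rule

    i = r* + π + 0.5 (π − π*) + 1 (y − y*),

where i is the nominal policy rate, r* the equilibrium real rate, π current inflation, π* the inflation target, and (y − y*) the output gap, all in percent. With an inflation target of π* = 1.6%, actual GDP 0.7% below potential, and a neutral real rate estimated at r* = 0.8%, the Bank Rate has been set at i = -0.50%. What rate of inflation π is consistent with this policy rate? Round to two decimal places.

Output 0.7% below potential → (y − y*) = -0.7.
Collecting π: i = r* + (1 + 0.5) π − 0.5 π* + 1 (y − y*)
1.5 π = -0.50 − 0.8 + 0.5 × 1.6 − 1 × (-0.7) = 0.2
π = 0.2 / 1.5 = 0.13

0.13%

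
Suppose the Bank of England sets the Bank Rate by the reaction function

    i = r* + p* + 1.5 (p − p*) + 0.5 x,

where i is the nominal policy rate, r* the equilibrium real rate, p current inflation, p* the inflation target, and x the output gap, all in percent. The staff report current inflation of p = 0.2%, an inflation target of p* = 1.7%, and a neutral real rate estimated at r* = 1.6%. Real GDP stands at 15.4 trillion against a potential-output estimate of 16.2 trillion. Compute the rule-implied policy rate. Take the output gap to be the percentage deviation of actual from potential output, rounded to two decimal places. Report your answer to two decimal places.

Output gap = 100 × (15.4 − 16.2) / 16.2 = -4.94%.
i = 1.60 + 1.70 + 1.5 × (0.20 − 1.70) + 0.5 × (-4.94)
   = 1.60 + 1.7 − 2.25 − 2.47 = -1.42

-1.42%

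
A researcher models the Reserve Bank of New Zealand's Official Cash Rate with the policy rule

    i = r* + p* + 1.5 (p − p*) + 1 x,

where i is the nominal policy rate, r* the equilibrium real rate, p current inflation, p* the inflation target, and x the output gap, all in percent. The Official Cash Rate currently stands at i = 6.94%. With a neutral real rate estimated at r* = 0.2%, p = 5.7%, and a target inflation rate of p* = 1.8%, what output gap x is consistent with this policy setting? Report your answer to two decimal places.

1 x = 6.94 − 0.2 − 1.8 − 1.5 × (5.7 − 1.8) = -0.91
x = -0.91 / 1 = -0.91

-0.91%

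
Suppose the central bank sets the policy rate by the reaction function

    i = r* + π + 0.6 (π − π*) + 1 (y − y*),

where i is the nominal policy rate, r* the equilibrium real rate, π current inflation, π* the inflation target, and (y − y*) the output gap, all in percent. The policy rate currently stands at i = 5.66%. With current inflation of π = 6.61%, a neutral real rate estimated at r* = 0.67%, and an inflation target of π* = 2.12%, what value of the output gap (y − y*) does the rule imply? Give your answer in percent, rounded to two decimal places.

-4.31%

1 (y − y*) = 5.66 − 0.67 − 6.61 − 0.6 × (6.61 − 2.12) = -4.314
(y − y*) = -4.314 / 1 = -4.31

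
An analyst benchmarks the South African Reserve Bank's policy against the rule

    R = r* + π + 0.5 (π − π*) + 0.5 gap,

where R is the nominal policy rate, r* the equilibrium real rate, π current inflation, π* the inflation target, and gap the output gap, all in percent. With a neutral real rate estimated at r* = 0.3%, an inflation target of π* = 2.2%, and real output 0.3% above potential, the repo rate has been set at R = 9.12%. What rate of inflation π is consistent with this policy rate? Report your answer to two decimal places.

6.51%

Output 0.3% above potential → gap = 0.3.
Collecting π: R = r* + (1 + 0.5) π − 0.5 π* + 0.5 gap
1.5 π = 9.12 − 0.3 + 0.5 × 2.2 − 0.5 × 0.3 = 9.77
π = 9.77 / 1.5 = 6.51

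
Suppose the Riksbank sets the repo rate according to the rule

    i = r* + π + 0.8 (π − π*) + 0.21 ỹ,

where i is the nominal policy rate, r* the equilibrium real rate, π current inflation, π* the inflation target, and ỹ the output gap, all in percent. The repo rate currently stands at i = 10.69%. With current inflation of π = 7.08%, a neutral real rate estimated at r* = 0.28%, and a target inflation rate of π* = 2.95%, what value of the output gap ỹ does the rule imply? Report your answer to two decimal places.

0.21 ỹ = 10.69 − 0.28 − 7.08 − 0.8 × (7.08 − 2.95) = 0.026
ỹ = 0.026 / 0.21 = 0.12

0.12%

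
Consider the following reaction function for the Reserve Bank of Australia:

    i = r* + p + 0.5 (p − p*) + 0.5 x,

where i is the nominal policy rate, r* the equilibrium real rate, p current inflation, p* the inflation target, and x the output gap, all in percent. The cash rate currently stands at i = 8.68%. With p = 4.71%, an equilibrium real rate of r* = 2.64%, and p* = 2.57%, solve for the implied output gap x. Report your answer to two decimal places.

0.52%

0.5 x = 8.68 − 2.64 − 4.71 − 0.5 × (4.71 − 2.57) = 0.26
x = 0.26 / 0.5 = 0.52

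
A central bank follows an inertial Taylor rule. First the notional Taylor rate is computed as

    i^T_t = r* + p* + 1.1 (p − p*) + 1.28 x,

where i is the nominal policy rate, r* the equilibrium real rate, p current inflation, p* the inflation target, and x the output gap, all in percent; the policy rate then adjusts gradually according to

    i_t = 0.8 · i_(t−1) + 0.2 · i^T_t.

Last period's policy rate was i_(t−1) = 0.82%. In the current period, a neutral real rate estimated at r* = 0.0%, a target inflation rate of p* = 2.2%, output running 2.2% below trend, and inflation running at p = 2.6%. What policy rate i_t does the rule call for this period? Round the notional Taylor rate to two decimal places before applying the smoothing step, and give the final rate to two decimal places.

0.62%

Output 2.2% below potential → x = -2.2.
i^T_t = 0.0 + 2.2 + 1.1 × (2.6 − 2.2) + 1.28 × (-2.2)
   = 0.0 + 2.2 + 0.44 − 2.816 = -0.18
i_t = 0.8 × 0.82 + 0.2 × (-0.18) = 0.656 − 0.036 = 0.62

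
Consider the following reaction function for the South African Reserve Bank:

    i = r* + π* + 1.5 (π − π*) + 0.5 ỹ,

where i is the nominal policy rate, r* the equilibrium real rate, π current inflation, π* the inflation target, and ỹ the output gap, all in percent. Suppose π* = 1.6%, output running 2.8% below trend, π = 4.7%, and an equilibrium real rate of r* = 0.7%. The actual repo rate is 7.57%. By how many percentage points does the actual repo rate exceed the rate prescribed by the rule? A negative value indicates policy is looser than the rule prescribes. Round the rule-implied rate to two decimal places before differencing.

Output 2.8% below potential → ỹ = -2.8.
i = 0.7 + 1.6 + 1.5 × (4.7 − 1.6) + 0.5 × (-2.8)
   = 0.7 + 1.6 + 4.65 − 1.4 = 5.55
Deviation = 7.57 − 5.55 = 2.02 pp.

2.02 pp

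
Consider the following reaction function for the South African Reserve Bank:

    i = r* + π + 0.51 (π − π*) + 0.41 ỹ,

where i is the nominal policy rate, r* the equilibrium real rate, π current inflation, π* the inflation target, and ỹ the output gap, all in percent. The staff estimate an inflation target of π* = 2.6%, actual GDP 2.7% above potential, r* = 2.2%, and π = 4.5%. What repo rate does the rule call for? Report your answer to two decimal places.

8.78%

Output 2.7% above potential → ỹ = 2.7.
i = 2.2 + 4.5 + 0.51 × (4.5 − 2.6) + 0.41 × 2.7
   = 2.2 + 4.5 + 0.969 + 1.107 = 8.78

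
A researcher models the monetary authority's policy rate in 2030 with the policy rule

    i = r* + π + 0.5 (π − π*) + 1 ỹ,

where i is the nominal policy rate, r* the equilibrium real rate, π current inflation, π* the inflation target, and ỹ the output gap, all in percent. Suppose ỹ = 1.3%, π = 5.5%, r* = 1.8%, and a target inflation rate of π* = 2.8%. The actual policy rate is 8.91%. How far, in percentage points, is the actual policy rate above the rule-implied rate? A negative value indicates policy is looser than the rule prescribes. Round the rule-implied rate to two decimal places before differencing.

i = 1.8 + 5.5 + 0.5 × (5.5 − 2.8) + 1 × 1.3
   = 1.8 + 5.5 + 1.35 + 1.3 = 9.95
Deviation = 8.91 − 9.95 = -1.04 pp.

-1.04 pp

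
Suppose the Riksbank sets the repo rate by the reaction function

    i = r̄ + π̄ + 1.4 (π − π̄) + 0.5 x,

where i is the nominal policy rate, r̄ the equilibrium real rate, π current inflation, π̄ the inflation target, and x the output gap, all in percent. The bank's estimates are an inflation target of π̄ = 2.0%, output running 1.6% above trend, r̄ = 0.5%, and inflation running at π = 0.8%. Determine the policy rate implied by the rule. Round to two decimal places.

Output 1.6% above potential → x = 1.6.
i = 0.5 + 2.0 + 1.4 × (0.8 − 2.0) + 0.5 × 1.6
   = 0.5 + 2 − 1.68 + 0.8 = 1.62

1.62%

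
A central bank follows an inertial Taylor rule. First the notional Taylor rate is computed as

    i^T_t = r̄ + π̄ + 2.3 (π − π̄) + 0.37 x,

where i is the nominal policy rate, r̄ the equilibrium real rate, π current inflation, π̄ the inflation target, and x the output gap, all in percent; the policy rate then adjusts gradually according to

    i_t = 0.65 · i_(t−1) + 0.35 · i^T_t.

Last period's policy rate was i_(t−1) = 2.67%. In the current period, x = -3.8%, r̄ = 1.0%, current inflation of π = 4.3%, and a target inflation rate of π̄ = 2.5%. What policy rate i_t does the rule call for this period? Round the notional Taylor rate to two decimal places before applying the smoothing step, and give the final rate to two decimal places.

i^T_t = 1.0 + 2.5 + 2.3 × (4.3 − 2.5) + 0.37 × (-3.8)
   = 1.0 + 2.5 + 4.14 − 1.406 = 6.23
i_t = 0.65 × 2.67 + 0.35 × 6.23 = 1.7355 + 2.1805 = 3.92

3.92%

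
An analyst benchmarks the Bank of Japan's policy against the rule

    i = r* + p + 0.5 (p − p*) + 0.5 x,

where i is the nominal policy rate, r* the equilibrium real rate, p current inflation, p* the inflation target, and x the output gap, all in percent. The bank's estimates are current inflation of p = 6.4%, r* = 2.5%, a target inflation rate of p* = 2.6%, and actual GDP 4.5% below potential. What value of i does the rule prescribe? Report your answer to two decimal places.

8.55%

Output 4.5% below potential → x = -4.5.
i = 2.5 + 6.4 + 0.5 × (6.4 − 2.6) + 0.5 × (-4.5)
   = 2.5 + 6.4 + 1.9 − 2.25 = 8.55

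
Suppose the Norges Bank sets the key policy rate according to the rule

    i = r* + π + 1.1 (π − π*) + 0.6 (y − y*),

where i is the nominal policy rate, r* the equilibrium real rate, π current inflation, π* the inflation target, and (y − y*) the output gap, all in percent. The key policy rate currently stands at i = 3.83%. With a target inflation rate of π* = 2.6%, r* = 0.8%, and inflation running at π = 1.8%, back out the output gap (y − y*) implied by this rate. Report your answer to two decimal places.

3.52%

0.6 (y − y*) = 3.83 − 0.8 − 1.8 − 1.1 × (1.8 − 2.6) = 2.11
(y − y*) = 2.11 / 0.6 = 3.52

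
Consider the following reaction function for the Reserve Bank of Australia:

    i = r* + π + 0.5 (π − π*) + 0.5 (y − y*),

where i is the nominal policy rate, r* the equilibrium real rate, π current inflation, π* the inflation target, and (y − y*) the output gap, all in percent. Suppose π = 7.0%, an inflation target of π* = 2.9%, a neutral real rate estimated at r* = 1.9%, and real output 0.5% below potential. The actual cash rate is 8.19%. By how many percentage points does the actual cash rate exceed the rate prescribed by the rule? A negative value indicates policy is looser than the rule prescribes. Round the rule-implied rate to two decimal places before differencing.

-2.51 pp

Output 0.5% below potential → (y − y*) = -0.5.
i = 1.9 + 7.0 + 0.5 × (7.0 − 2.9) + 0.5 × (-0.5)
   = 1.9 + 7 + 2.05 − 0.25 = 10.70
Deviation = 8.19 − 10.70 = -2.51 pp.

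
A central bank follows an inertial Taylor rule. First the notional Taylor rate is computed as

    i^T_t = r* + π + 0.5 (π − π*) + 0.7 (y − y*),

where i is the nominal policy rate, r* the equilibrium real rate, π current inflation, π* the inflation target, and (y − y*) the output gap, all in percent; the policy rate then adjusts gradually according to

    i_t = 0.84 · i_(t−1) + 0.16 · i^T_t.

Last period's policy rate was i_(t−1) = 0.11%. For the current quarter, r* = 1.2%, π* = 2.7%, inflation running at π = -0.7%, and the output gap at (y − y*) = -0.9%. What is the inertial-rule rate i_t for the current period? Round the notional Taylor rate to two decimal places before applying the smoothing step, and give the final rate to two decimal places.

i^T_t = 1.2 + (-0.7) + 0.5 × (-0.7 − 2.7) + 0.7 × (-0.9)
   = 1.2 − 0.7 − 1.7 − 0.63 = -1.83
i_t = 0.84 × 0.11 + 0.16 × (-1.83) = 0.0924 − 0.2928 = -0.20

-0.20%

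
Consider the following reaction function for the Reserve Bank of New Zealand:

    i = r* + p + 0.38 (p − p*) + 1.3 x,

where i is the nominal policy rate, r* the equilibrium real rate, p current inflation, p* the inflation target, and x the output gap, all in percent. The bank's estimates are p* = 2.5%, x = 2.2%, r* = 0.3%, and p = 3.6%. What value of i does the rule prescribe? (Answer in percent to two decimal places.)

i = 0.3 + 3.6 + 0.38 × (3.6 − 2.5) + 1.3 × 2.2
   = 0.3 + 3.6 + 0.418 + 2.86 = 7.18

7.18%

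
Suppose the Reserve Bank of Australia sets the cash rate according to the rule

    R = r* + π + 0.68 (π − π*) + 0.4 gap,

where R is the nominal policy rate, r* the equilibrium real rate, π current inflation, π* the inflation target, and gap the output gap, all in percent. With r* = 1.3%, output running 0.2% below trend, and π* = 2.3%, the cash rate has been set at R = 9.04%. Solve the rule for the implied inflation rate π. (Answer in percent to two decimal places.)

Output 0.2% below potential → gap = -0.2.
Collecting π: R = r* + (1 + 0.68) π − 0.68 π* + 0.4 gap
1.68 π = 9.04 − 1.3 + 0.68 × 2.3 − 0.4 × (-0.2) = 9.384
π = 9.384 / 1.68 = 5.59

5.59%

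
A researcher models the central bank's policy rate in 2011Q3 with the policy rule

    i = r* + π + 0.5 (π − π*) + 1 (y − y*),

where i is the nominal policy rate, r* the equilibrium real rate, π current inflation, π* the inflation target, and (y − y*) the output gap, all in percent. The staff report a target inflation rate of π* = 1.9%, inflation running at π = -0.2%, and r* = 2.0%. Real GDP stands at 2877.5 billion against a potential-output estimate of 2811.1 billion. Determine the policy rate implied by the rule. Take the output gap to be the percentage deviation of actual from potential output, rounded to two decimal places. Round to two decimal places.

Output gap = 100 × (2877.5 − 2811.1) / 2811.1 = 2.36%.
i = 2.00 + (-0.20) + 0.5 × (-0.20 − 1.90) + 1 × 2.36
   = 2.00 − 0.2 − 1.05 + 2.36 = 3.11

3.11%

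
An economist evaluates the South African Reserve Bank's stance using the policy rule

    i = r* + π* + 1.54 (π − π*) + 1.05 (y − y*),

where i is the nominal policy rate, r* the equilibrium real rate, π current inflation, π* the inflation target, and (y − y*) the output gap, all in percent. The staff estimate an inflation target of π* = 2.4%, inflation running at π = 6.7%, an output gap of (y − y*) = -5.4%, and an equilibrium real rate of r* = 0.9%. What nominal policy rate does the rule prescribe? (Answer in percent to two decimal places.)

i = 0.9 + 2.4 + 1.54 × (6.7 − 2.4) + 1.05 × (-5.4)
   = 0.9 + 2.4 + 6.622 − 5.67 = 4.25

4.25%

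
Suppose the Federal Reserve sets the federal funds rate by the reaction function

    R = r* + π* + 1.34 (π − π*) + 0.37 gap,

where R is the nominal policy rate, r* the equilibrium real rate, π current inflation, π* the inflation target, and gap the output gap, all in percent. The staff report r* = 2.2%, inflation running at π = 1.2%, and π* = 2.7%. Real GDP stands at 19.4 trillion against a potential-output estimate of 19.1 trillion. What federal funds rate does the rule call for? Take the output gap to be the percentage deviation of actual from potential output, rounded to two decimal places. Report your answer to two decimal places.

Output gap = 100 × (19.4 − 19.1) / 19.1 = 1.57%.
R = 2.20 + 2.70 + 1.34 × (1.20 − 2.70) + 0.37 × 1.57
   = 2.20 + 2.7 − 2.01 + 0.5809 = 3.47

3.47%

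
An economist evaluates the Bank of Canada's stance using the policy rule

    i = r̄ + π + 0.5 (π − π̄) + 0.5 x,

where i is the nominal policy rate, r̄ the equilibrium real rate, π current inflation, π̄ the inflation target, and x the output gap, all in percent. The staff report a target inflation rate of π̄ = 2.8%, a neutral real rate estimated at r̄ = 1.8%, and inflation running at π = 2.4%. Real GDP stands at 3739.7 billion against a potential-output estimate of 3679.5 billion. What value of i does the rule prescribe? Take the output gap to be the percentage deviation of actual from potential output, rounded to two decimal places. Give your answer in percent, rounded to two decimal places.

4.82%

Output gap = 100 × (3739.7 − 3679.5) / 3679.5 = 1.64%.
i = 1.80 + 2.40 + 0.5 × (2.40 − 2.80) + 0.5 × 1.64
   = 1.80 + 2.4 − 0.2 + 0.82 = 4.82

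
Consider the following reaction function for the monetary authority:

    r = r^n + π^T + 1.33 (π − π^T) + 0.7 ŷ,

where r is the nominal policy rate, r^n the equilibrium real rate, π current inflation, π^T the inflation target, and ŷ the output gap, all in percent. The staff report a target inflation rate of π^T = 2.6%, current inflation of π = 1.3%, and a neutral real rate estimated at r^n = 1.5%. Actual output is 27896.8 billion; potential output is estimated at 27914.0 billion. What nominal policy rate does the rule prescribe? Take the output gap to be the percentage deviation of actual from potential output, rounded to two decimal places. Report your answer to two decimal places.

2.33%

Output gap = 100 × (27896.8 − 27914.0) / 27914.0 = -0.06%.
r = 1.50 + 2.60 + 1.33 × (1.30 − 2.60) + 0.7 × (-0.06)
   = 1.50 + 2.6 − 1.729 − 0.042 = 2.33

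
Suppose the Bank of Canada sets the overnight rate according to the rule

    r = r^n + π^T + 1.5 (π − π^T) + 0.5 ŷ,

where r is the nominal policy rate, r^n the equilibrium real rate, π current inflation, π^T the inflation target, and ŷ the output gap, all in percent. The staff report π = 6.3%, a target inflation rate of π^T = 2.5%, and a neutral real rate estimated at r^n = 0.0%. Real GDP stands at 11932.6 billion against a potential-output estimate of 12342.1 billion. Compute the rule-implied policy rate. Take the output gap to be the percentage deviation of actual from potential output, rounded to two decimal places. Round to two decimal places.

Output gap = 100 × (11932.6 − 12342.1) / 12342.1 = -3.32%.
r = 0.00 + 2.50 + 1.5 × (6.30 − 2.50) + 0.5 × (-3.32)
   = 0.00 + 2.5 + 5.7 − 1.66 = 6.54

6.54%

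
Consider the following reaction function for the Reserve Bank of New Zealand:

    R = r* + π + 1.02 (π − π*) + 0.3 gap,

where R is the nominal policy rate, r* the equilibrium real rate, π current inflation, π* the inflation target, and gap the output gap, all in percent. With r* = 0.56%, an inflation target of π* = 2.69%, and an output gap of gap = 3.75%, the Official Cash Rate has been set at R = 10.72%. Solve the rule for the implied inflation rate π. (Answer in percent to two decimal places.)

Collecting π: R = r* + (1 + 1.02) π − 1.02 π* + 0.3 gap
2.02 π = 10.72 − 0.56 + 1.02 × 2.69 − 0.3 × 3.75 = 11.7788
π = 11.7788 / 2.02 = 5.83

5.83%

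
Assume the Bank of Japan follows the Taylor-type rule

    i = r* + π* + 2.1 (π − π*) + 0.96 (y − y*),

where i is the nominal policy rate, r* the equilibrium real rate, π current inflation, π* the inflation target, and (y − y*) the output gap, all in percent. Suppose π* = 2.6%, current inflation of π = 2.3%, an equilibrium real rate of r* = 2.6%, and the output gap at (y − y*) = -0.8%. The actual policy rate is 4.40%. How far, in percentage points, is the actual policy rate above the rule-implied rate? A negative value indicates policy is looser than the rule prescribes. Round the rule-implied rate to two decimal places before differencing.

i = 2.6 + 2.6 + 2.1 × (2.3 − 2.6) + 0.96 × (-0.8)
   = 2.6 + 2.6 − 0.63 − 0.768 = 3.80
Deviation = 4.40 − 3.80 = 0.60 pp.

0.60 pp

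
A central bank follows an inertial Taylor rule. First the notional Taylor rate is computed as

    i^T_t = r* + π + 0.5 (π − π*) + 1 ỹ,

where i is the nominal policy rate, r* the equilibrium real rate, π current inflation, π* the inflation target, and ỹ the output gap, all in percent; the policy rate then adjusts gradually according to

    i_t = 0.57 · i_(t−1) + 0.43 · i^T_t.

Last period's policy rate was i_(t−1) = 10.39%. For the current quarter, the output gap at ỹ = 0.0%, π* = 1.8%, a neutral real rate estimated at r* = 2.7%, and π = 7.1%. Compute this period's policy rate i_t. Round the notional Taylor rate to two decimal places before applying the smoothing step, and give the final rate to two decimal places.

11.28%

i^T_t = 2.7 + 7.1 + 0.5 × (7.1 − 1.8) + 1 × 0.0
   = 2.7 + 7.1 + 2.65 + 0 = 12.45
i_t = 0.57 × 10.39 + 0.43 × 12.45 = 5.9223 + 5.3535 = 11.28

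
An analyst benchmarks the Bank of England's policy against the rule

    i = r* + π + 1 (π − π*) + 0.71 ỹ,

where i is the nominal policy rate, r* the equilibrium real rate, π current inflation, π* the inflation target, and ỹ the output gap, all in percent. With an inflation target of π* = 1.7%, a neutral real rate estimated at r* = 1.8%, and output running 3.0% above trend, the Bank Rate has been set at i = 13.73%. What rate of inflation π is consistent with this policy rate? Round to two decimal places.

Output 3.0% above potential → ỹ = 3.0.
Collecting π: i = r* + (1 + 1) π − 1 π* + 0.71 ỹ
2 π = 13.73 − 1.8 + 1 × 1.7 − 0.71 × 3.0 = 11.5
π = 11.5 / 2 = 5.75

5.75%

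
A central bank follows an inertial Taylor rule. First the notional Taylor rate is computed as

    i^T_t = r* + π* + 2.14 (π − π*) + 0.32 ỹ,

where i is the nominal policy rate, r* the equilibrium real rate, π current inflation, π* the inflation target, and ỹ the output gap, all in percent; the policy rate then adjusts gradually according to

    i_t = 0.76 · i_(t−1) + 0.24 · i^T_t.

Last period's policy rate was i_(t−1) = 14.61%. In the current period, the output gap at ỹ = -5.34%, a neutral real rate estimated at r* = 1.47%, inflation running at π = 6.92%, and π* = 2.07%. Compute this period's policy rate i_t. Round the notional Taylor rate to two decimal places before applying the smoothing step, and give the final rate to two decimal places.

14.03%

i^T_t = 1.47 + 2.07 + 2.14 × (6.92 − 2.07) + 0.32 × (-5.34)
   = 1.47 + 2.07 + 10.379 − 1.7088 = 12.21
i_t = 0.76 × 14.61 + 0.24 × 12.21 = 11.1036 + 2.9304 = 14.03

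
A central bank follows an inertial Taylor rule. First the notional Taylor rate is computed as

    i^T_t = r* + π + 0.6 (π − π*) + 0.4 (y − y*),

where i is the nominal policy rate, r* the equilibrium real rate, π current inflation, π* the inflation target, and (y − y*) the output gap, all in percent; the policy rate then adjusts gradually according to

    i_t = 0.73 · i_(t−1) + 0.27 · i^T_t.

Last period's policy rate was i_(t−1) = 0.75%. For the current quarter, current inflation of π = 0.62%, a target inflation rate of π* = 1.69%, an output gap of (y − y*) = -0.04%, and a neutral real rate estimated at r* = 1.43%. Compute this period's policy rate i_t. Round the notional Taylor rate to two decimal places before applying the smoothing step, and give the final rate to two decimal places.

0.92%

i^T_t = 1.43 + 0.62 + 0.6 × (0.62 − 1.69) + 0.4 × (-0.04)
   = 1.43 + 0.62 − 0.642 − 0.016 = 1.39
i_t = 0.73 × 0.75 + 0.27 × 1.39 = 0.5475 + 0.3753 = 0.92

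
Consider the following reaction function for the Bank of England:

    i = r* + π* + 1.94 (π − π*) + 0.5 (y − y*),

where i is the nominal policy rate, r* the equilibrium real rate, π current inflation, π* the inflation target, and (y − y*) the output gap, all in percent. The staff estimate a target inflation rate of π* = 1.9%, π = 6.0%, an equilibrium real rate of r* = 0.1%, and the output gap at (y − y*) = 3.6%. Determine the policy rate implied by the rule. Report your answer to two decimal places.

11.75%

i = 0.1 + 1.9 + 1.94 × (6.0 − 1.9) + 0.5 × 3.6
   = 0.1 + 1.9 + 7.954 + 1.8 = 11.75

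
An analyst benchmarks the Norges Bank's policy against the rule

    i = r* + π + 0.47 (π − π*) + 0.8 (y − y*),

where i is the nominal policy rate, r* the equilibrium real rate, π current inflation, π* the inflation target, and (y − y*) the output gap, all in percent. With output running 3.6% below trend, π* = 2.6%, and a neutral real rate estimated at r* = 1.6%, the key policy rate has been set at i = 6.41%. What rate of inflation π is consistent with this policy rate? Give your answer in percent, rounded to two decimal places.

6.06%

Output 3.6% below potential → (y − y*) = -3.6.
Collecting π: i = r* + (1 + 0.47) π − 0.47 π* + 0.8 (y − y*)
1.47 π = 6.41 − 1.6 + 0.47 × 2.6 − 0.8 × (-3.6) = 8.912
π = 8.912 / 1.47 = 6.06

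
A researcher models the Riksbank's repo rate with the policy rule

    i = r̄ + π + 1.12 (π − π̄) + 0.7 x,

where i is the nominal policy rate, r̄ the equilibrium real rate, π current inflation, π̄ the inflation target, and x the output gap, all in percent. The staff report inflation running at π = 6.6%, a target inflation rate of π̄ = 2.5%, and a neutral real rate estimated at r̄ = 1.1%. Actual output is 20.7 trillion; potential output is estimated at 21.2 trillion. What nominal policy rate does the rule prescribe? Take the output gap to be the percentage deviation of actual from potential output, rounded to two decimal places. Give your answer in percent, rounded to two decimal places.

Output gap = 100 × (20.7 − 21.2) / 21.2 = -2.36%.
i = 1.10 + 6.60 + 1.12 × (6.60 − 2.50) + 0.7 × (-2.36)
   = 1.10 + 6.6 + 4.592 − 1.652 = 10.64

10.64%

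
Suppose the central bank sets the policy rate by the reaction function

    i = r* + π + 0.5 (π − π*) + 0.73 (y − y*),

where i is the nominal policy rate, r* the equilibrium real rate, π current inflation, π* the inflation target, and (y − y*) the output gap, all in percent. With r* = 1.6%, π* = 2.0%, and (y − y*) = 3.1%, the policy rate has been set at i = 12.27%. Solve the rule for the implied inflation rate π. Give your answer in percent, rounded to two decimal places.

Collecting π: i = r* + (1 + 0.5) π − 0.5 π* + 0.73 (y − y*)
1.5 π = 12.27 − 1.6 + 0.5 × 2.0 − 0.73 × 3.1 = 9.407
π = 9.407 / 1.5 = 6.27

6.27%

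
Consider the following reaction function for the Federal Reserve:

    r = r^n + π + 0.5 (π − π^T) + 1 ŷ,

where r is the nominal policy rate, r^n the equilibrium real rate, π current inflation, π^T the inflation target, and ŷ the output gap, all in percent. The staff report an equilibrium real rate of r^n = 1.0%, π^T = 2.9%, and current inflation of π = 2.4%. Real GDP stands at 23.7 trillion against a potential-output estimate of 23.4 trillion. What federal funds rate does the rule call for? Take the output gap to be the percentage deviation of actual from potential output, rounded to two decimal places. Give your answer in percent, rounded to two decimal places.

Output gap = 100 × (23.7 − 23.4) / 23.4 = 1.28%.
r = 1.00 + 2.40 + 0.5 × (2.40 − 2.90) + 1 × 1.28
   = 1.00 + 2.4 − 0.25 + 1.28 = 4.43

4.43%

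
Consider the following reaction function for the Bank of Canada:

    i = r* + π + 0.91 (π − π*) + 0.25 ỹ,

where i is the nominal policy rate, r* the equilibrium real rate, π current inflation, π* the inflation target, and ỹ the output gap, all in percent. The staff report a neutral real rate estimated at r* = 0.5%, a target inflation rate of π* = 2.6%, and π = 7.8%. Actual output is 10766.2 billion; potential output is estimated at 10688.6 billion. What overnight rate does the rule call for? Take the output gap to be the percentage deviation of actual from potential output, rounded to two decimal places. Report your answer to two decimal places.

Output gap = 100 × (10766.2 − 10688.6) / 10688.6 = 0.73%.
i = 0.50 + 7.80 + 0.91 × (7.80 − 2.60) + 0.25 × 0.73
   = 0.50 + 7.8 + 4.732 + 0.1825 = 13.21

13.21%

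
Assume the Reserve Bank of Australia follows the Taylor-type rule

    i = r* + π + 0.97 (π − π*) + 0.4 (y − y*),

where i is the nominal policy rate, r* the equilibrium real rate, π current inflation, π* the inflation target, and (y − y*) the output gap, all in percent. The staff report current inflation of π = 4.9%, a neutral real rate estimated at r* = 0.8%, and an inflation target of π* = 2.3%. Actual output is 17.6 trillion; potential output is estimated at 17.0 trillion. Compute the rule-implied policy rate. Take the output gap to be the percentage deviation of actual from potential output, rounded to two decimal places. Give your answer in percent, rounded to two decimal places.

Output gap = 100 × (17.6 − 17.0) / 17.0 = 3.53%.
i = 0.80 + 4.90 + 0.97 × (4.90 − 2.30) + 0.4 × 3.53
   = 0.80 + 4.9 + 2.522 + 1.412 = 9.63

9.63%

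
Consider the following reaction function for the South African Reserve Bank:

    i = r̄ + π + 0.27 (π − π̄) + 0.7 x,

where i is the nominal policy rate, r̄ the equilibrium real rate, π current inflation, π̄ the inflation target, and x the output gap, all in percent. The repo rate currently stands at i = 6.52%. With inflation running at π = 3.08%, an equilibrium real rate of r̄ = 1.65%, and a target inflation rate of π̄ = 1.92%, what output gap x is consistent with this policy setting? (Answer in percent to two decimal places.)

2.11%

0.7 x = 6.52 − 1.65 − 3.08 − 0.27 × (3.08 − 1.92) = 1.4768
x = 1.4768 / 0.7 = 2.11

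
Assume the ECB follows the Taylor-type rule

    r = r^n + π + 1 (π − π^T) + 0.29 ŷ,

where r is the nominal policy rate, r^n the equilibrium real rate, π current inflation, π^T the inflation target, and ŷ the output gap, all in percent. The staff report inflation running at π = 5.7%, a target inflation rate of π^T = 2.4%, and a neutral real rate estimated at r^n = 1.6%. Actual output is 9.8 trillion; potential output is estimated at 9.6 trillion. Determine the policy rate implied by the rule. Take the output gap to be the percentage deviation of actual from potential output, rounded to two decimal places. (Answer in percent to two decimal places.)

11.20%

Output gap = 100 × (9.8 − 9.6) / 9.6 = 2.08%.
r = 1.60 + 5.70 + 1 × (5.70 − 2.40) + 0.29 × 2.08
   = 1.60 + 5.7 + 3.3 + 0.6032 = 11.20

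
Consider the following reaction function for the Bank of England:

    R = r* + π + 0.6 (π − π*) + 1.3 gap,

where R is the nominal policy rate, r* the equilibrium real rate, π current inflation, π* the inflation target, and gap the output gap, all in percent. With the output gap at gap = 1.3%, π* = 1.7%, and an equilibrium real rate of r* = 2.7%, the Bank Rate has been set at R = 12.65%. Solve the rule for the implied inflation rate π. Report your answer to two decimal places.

Collecting π: R = r* + (1 + 0.6) π − 0.6 π* + 1.3 gap
1.6 π = 12.65 − 2.7 + 0.6 × 1.7 − 1.3 × 1.3 = 9.28
π = 9.28 / 1.6 = 5.80

5.80%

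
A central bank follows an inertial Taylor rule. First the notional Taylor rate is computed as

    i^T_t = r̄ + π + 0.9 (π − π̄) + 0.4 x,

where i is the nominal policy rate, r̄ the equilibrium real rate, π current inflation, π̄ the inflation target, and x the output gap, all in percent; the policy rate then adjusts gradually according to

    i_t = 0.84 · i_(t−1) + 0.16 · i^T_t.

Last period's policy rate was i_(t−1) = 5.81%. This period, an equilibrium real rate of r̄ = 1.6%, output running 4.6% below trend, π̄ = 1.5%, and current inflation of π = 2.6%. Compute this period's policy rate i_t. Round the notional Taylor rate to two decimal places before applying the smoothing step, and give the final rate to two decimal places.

Output 4.6% below potential → x = -4.6.
i^T_t = 1.6 + 2.6 + 0.9 × (2.6 − 1.5) + 0.4 × (-4.6)
   = 1.6 + 2.6 + 0.99 − 1.84 = 3.35
i_t = 0.84 × 5.81 + 0.16 × 3.35 = 4.8804 + 0.536 = 5.42

5.42%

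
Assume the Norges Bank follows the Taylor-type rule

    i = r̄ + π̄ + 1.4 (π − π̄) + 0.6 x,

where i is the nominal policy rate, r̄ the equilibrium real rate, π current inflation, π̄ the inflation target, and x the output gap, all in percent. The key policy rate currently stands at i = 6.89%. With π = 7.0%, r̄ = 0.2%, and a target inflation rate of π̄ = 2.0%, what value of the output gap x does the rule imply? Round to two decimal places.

0.6 x = 6.89 − 0.2 − 2.0 − 1.4 × (7.0 − 2.0) = -2.31
x = -2.31 / 0.6 = -3.85

-3.85%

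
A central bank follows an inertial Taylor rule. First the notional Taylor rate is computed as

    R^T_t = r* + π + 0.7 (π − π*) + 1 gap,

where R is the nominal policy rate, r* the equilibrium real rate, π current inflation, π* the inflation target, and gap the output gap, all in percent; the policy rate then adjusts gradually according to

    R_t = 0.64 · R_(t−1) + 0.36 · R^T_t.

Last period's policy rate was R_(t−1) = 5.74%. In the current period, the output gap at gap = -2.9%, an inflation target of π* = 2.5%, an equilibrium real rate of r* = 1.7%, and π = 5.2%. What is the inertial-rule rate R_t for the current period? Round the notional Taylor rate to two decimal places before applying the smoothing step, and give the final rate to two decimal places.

5.79%

R^T_t = 1.7 + 5.2 + 0.7 × (5.2 − 2.5) + 1 × (-2.9)
   = 1.7 + 5.2 + 1.89 − 2.9 = 5.89
R_t = 0.64 × 5.74 + 0.36 × 5.89 = 3.6736 + 2.1204 = 5.79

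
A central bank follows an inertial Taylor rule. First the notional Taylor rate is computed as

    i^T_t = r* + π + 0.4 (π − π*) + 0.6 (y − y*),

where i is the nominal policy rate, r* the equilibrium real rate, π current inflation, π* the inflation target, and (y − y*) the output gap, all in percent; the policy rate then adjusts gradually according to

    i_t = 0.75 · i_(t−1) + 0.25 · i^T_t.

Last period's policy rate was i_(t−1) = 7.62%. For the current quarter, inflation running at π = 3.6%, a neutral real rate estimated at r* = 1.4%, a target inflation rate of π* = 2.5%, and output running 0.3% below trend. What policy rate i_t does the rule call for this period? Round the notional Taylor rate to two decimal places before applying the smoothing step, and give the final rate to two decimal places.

Output 0.3% below potential → (y − y*) = -0.3.
i^T_t = 1.4 + 3.6 + 0.4 × (3.6 − 2.5) + 0.6 × (-0.3)
   = 1.4 + 3.6 + 0.44 − 0.18 = 5.26
i_t = 0.75 × 7.62 + 0.25 × 5.26 = 5.715 + 1.315 = 7.03

7.03%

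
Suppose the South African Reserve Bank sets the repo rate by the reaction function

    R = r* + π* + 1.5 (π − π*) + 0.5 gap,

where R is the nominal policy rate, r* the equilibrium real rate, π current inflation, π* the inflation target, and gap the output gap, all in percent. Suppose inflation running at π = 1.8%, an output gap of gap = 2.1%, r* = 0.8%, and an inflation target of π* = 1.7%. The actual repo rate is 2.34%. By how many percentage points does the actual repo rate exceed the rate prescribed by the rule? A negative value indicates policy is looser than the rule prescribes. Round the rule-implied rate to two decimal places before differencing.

R = 0.8 + 1.7 + 1.5 × (1.8 − 1.7) + 0.5 × 2.1
   = 0.8 + 1.7 + 0.15 + 1.05 = 3.70
Deviation = 2.34 − 3.70 = -1.36 pp.

-1.36 pp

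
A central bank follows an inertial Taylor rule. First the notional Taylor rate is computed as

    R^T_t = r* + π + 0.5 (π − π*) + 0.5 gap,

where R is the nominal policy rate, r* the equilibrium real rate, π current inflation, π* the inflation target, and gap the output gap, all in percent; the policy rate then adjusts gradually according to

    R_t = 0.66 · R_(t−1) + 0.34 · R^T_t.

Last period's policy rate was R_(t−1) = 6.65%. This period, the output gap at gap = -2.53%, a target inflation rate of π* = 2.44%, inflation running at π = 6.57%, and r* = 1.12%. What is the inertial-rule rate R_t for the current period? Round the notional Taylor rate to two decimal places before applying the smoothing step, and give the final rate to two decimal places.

R^T_t = 1.12 + 6.57 + 0.5 × (6.57 − 2.44) + 0.5 × (-2.53)
   = 1.12 + 6.57 + 2.065 − 1.265 = 8.49
R_t = 0.66 × 6.65 + 0.34 × 8.49 = 4.389 + 2.8866 = 7.28

7.28%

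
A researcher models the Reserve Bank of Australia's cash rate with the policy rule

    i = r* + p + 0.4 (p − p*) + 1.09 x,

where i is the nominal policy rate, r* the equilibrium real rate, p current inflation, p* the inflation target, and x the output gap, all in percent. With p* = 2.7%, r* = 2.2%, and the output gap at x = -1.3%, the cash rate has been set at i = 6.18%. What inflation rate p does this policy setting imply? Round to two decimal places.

Collecting p: i = r* + (1 + 0.4) p − 0.4 p* + 1.09 x
1.4 p = 6.18 − 2.2 + 0.4 × 2.7 − 1.09 × (-1.3) = 6.477
p = 6.477 / 1.4 = 4.63

4.63%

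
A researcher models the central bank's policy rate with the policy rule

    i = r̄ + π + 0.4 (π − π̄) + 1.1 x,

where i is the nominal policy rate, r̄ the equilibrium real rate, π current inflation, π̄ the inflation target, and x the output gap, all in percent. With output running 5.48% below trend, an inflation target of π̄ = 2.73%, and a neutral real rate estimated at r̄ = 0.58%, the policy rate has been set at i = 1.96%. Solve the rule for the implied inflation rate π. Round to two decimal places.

Output 5.48% below potential → x = -5.48.
Collecting π: i = r̄ + (1 + 0.4) π − 0.4 π̄ + 1.1 x
1.4 π = 1.96 − 0.58 + 0.4 × 2.73 − 1.1 × (-5.48) = 8.5
π = 8.5 / 1.4 = 6.07

6.07%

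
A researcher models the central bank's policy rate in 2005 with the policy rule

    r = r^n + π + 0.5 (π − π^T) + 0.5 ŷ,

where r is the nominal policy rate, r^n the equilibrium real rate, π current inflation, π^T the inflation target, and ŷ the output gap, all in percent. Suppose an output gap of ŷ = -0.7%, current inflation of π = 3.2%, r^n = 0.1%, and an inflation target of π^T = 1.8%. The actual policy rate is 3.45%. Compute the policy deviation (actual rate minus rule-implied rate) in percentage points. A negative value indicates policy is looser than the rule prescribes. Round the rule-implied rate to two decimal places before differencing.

r = 0.1 + 3.2 + 0.5 × (3.2 − 1.8) + 0.5 × (-0.7)
   = 0.1 + 3.2 + 0.7 − 0.35 = 3.65
Deviation = 3.45 − 3.65 = -0.20 pp.

-0.20 pp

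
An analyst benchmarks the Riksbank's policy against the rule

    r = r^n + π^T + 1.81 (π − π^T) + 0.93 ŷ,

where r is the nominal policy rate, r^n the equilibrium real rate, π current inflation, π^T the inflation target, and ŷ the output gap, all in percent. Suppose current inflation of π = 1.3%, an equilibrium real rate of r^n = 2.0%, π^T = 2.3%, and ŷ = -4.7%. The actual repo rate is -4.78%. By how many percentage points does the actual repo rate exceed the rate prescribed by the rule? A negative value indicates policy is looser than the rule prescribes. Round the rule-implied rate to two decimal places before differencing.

r = 2.0 + 2.3 + 1.81 × (1.3 − 2.3) + 0.93 × (-4.7)
   = 2.0 + 2.3 − 1.81 − 4.371 = -1.88
Deviation = -4.78 − (-1.88) = -2.90 pp.

-2.90 pp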